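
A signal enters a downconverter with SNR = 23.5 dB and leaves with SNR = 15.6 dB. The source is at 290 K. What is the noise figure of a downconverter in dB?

7.9 dB

NF (dB) = SNR_in(dB) − SNR_out(dB) when the source is at T₀
NF = 23.5 − 15.6 = 7.9 dB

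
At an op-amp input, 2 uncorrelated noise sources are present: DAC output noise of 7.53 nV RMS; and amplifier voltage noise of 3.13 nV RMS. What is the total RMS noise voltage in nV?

Uncorrelated sources add in power (mean-square): V_tot = √(ΣV_i²)
V_tot = √[(7.53×10⁻⁹)² + (3.13×10⁻⁹)²] = 8.15×10⁻⁹ V = 8.15 nV

8.15 nV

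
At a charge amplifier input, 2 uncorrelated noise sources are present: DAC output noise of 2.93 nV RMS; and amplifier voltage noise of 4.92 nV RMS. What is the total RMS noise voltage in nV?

Uncorrelated sources add in power (mean-square): V_tot = √(ΣV_i²)
V_tot = √[(2.93×10⁻⁹)² + (4.92×10⁻⁹)²] = 5.73×10⁻⁹ V = 5.73 nV

5.73 nV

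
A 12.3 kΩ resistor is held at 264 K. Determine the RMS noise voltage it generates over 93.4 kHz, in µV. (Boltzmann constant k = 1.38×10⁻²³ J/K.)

V_n = √(4kTRB)
4kTRB = 4 × 1.38×10⁻²³ × 264 × 1.23×10⁴ × 9.34×10⁴ = 1.67×10⁻¹¹ V²
V_n = √(1.67×10⁻¹¹) = 4.09×10⁻⁶ V = 4.09 µV

4.09 µV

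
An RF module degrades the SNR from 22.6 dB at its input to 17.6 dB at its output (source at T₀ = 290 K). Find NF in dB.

NF (dB) = SNR_in(dB) − SNR_out(dB) when the source is at T₀
NF = 22.6 − 17.6 = 5.0 dB

5.0 dB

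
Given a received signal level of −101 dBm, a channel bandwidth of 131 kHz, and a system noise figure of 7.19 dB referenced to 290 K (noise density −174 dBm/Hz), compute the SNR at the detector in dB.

Noise floor: N = −174 + 10 log₁₀(B) + NF
10 log₁₀(1.31×10⁵) = 51.17 dB
N = −174 + 51.17 + 7.19 = −115.64 dBm
SNR = P_sig − N = −101 − (−115.64) = 14.64 dB → 14.6 dB

14.6 dB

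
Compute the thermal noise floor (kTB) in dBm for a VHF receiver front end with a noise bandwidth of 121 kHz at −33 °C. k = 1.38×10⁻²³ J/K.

T = −33 °C + 273.15 = 240.15 K
P_n = kTB = 1.38×10⁻²³ × 240.15 × 1.21×10⁵ = 4.01×10⁻¹⁶ W
In dBm: 10 log₁₀(4.01×10⁻¹⁶ / 10⁻³) = −124.0 dBm

−124.0 dBm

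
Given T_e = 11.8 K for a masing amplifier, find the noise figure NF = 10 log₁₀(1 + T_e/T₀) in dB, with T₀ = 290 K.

0.173 dB

F = 1 + T_e/T₀ = 1 + 11.8/290 = 1.04069
NF = 10 log₁₀(1.04069) = 0.173 dB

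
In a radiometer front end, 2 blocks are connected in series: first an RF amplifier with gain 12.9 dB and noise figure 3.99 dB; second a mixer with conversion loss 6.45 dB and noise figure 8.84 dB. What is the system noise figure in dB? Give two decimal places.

4.54 dB

Convert to linear (a loss of L dB is a gain of −L dB): F_i = 10^(NF_i/10), G_i = 10^(G_i,dB/10)
  Stage 1: F_1 = 10^(3.99/10) = 2.506, G_1 = 10^(12.9/10) = 19.50
  Stage 2: F_2 = 10^(8.84/10) = 7.656, G_2 = 10^(−6.45/10) = 0.2265
Friis cascade:
  F = 2.506 + (7.656 − 1)/19.50 = 2.847
NF = 10 log₁₀(2.847) = 4.54 dB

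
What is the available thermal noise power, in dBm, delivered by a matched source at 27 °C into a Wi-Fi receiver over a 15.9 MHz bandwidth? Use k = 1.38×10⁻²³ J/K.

T = 27 °C + 273.15 = 300.15 K
P_n = kTB = 1.38×10⁻²³ × 300.15 × 1.59×10⁷ = 6.59×10⁻¹⁴ W
In dBm: 10 log₁₀(6.59×10⁻¹⁴ / 10⁻³) = −101.8 dBm

−101.8 dBm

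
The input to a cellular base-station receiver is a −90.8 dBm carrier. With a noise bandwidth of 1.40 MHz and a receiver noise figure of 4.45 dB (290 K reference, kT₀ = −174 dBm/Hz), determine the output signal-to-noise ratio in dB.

17.3 dB

Noise floor: N = −174 + 10 log₁₀(B) + NF
10 log₁₀(1.40×10⁶) = 61.46 dB
N = −174 + 61.46 + 4.45 = −108.09 dBm
SNR = P_sig − N = −90.8 − (−108.09) = 17.29 dB → 17.3 dB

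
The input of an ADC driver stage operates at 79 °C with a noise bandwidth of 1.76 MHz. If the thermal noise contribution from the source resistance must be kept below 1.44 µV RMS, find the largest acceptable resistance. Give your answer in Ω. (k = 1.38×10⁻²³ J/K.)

T = 79 °C + 273.15 = 352.15 K
Johnson–Nyquist: V_n = √(4kTRB) ⇒ R = V_n² / (4kTB)
4kTB = 4 × 1.38×10⁻²³ × 352.15 × 1.76×10⁶ = 3.42×10⁻¹⁴
R = (1.44×10⁻⁶)² / 3.42×10⁻¹⁴ = 6.06×10¹ Ω = 60.6 Ω

60.6 Ω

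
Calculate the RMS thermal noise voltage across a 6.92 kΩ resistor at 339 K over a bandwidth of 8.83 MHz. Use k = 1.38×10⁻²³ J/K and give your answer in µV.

V_n = √(4kTRB)
4kTRB = 4 × 1.38×10⁻²³ × 339 × 6.92×10³ × 8.83×10⁶ = 1.14×10⁻⁹ V²
V_n = √(1.14×10⁻⁹) = 3.38×10⁻⁵ V = 33.8 µV

33.8 µV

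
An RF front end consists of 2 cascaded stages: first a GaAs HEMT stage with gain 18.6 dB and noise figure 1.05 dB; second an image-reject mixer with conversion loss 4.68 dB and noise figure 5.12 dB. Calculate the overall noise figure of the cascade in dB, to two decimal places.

1.15 dB

Convert to linear (a loss of L dB is a gain of −L dB): F_i = 10^(NF_i/10), G_i = 10^(G_i,dB/10)
  Stage 1: F_1 = 10^(1.05/10) = 1.274, G_1 = 10^(18.6/10) = 72.44
  Stage 2: F_2 = 10^(5.12/10) = 3.251, G_2 = 10^(−4.68/10) = 0.3404
Friis cascade:
  F = 1.274 + (3.251 − 1)/72.44 = 1.305
NF = 10 log₁₀(1.305) = 1.15 dB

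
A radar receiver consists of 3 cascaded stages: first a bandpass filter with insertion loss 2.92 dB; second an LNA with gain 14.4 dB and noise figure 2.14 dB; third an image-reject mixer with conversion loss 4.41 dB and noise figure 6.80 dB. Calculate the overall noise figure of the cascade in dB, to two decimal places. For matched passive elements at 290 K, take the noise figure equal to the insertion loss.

Convert to linear (a loss of L dB is a gain of −L dB): F_i = 10^(NF_i/10), G_i = 10^(G_i,dB/10)
  Stage 1: F_1 = 10^(2.92/10) = 1.959, G_1 = 10^(−2.92/10) = 0.5105
  Stage 2: F_2 = 10^(2.14/10) = 1.637, G_2 = 10^(14.4/10) = 27.54
  Stage 3: F_3 = 10^(6.80/10) = 4.786, G_3 = 10^(−4.41/10) = 0.3622
Friis cascade:
  F = 1.959 + (1.637 − 1)/0.5105 + (4.786 − 1)/14.06 = 3.476
NF = 10 log₁₀(3.476) = 5.41 dB

5.41 dB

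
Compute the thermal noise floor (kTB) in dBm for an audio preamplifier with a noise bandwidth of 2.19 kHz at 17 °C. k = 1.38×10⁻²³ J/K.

−140.6 dBm

T = 17 °C + 273.15 = 290.15 K
P_n = kTB = 1.38×10⁻²³ × 290.15 × 2.19×10³ = 8.77×10⁻¹⁸ W
In dBm: 10 log₁₀(8.77×10⁻¹⁸ / 10⁻³) = −140.6 dBm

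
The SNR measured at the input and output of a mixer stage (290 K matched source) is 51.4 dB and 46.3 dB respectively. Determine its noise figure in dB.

NF (dB) = SNR_in(dB) − SNR_out(dB) when the source is at T₀
NF = 51.4 − 46.3 = 5.1 dB

5.1 dB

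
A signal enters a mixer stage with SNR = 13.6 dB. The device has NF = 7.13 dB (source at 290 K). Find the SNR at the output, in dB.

6.47 dB

By definition F = SNR_in/SNR_out, so in dB: SNR_out = SNR_in − NF
SNR_out = 13.6 − 7.13 = 6.47 dB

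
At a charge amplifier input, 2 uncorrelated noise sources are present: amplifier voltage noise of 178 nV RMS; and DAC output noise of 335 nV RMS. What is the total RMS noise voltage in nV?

Uncorrelated sources add in power (mean-square): V_tot = √(ΣV_i²)
V_tot = √[(1.78×10⁻⁷)² + (3.35×10⁻⁷)²] = 3.79×10⁻⁷ V = 379 nV

379 nV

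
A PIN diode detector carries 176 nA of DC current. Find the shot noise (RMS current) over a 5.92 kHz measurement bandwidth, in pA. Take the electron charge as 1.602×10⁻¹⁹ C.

I_n = √(2qI·B)
2qI·B = 2 × 1.602×10⁻¹⁹ × 1.76×10⁻⁷ × 5.92×10³ = 3.34×10⁻²² A²
I_n = √(3.34×10⁻²²) = 1.83×10⁻¹¹ A = 18.3 pA

18.3 pA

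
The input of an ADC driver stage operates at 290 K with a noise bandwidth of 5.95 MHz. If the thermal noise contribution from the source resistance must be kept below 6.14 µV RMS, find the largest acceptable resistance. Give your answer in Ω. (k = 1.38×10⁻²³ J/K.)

Johnson–Nyquist: V_n = √(4kTRB) ⇒ R = V_n² / (4kTB)
4kTB = 4 × 1.38×10⁻²³ × 290 × 5.95×10⁶ = 9.52×10⁻¹⁴
R = (6.14×10⁻⁶)² / 9.52×10⁻¹⁴ = 3.96×10² Ω = 396 Ω

396 Ω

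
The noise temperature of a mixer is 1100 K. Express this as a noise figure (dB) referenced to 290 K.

F = 1 + T_e/T₀ = 1 + 1100/290 = 4.7931
NF = 10 log₁₀(4.7931) = 6.81 dB

6.81 dB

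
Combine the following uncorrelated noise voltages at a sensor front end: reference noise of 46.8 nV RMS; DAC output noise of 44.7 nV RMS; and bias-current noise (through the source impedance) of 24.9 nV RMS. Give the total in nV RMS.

Uncorrelated sources add in power (mean-square): V_tot = √(ΣV_i²)
V_tot = √[(4.68×10⁻⁸)² + (4.47×10⁻⁸)² + (2.49×10⁻⁸)²] = 6.93×10⁻⁸ V = 69.3 nV

69.3 nV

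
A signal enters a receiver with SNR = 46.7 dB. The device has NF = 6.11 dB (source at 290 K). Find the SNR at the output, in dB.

40.59 dB

By definition F = SNR_in/SNR_out, so in dB: SNR_out = SNR_in − NF
SNR_out = 46.7 − 6.11 = 40.59 dB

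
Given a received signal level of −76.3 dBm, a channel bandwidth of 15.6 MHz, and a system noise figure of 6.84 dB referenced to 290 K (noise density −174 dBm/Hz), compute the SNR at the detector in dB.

Noise floor: N = −174 + 10 log₁₀(B) + NF
10 log₁₀(1.56×10⁷) = 71.93 dB
N = −174 + 71.93 + 6.84 = −95.23 dBm
SNR = P_sig − N = −76.3 − (−95.23) = 18.93 dB → 18.9 dB

18.9 dB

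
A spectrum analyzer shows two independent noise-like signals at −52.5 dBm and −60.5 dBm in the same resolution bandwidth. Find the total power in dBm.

Convert to linear, add, convert back:
P₁ = 5.62×10⁻⁹ W, P₂ = 8.91×10⁻¹⁰ W
P_tot = 6.51×10⁻⁹ W → 10 log₁₀(P_tot / 10⁻³) = −51.9 dBm

−51.9 dBm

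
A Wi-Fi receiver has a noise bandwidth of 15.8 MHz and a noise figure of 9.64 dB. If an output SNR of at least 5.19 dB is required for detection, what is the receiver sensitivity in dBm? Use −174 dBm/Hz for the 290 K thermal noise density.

−87.2 dBm

Sensitivity = −174 + 10 log₁₀(B) + NF + SNR_min
= −174 + 71.99 + 9.64 + 5.19
= −87.18 dBm → −87.2 dBm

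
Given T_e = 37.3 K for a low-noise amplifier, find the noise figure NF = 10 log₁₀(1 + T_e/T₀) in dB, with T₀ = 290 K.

0.525 dB

F = 1 + T_e/T₀ = 1 + 37.3/290 = 1.12862
NF = 10 log₁₀(1.12862) = 0.525 dB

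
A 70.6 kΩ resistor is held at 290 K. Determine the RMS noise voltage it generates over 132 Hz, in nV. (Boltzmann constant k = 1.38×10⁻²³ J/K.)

386 nV

V_n = √(4kTRB)
4kTRB = 4 × 1.38×10⁻²³ × 290 × 7.06×10⁴ × 1.32×10² = 1.49×10⁻¹³ V²
V_n = √(1.49×10⁻¹³) = 3.86×10⁻⁷ V = 386 nV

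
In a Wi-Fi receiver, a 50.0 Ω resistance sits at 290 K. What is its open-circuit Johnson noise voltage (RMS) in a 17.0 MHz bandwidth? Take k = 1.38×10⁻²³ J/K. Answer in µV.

3.69 µV

V_n = √(4kTRB)
4kTRB = 4 × 1.38×10⁻²³ × 290 × 5.00×10¹ × 1.70×10⁷ = 1.36×10⁻¹¹ V²
V_n = √(1.36×10⁻¹¹) = 3.69×10⁻⁶ V = 3.69 µV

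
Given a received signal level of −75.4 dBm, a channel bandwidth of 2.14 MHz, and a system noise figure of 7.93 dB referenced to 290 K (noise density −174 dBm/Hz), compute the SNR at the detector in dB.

Noise floor: N = −174 + 10 log₁₀(B) + NF
10 log₁₀(2.14×10⁶) = 63.3 dB
N = −174 + 63.3 + 7.93 = −102.77 dBm
SNR = P_sig − N = −75.4 − (−102.77) = 27.37 dB → 27.4 dB

27.4 dB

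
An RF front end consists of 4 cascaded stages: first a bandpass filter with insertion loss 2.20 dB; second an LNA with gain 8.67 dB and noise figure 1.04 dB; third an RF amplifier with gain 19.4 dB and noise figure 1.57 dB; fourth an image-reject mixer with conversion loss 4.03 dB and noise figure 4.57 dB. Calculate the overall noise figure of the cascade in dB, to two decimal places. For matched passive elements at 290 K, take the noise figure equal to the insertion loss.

Convert to linear (a loss of L dB is a gain of −L dB): F_i = 10^(NF_i/10), G_i = 10^(G_i,dB/10)
  Stage 1: F_1 = 10^(2.20/10) = 1.660, G_1 = 10^(−2.20/10) = 0.6026
  Stage 2: F_2 = 10^(1.04/10) = 1.271, G_2 = 10^(8.67/10) = 7.362
  Stage 3: F_3 = 10^(1.57/10) = 1.435, G_3 = 10^(19.4/10) = 87.10
  Stage 4: F_4 = 10^(4.57/10) = 2.864, G_4 = 10^(−4.03/10) = 0.3954
Friis cascade:
  F = 1.660 + (1.271 − 1)/0.6026 + (1.435 − 1)/4.436 + (2.864 − 1)/386.4 = 2.212
NF = 10 log₁₀(2.212) = 3.45 dB

3.45 dB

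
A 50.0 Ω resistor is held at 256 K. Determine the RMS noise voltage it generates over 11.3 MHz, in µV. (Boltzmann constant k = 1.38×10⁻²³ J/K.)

V_n = √(4kTRB)
4kTRB = 4 × 1.38×10⁻²³ × 256 × 5.00×10¹ × 1.13×10⁷ = 7.98×10⁻¹² V²
V_n = √(7.98×10⁻¹²) = 2.83×10⁻⁶ V = 2.83 µV

2.83 µV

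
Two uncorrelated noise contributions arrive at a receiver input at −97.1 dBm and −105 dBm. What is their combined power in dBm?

Convert to linear, add, convert back:
P₁ = 1.95×10⁻¹³ W, P₂ = 3.16×10⁻¹⁴ W
P_tot = 2.27×10⁻¹³ W → 10 log₁₀(P_tot / 10⁻³) = −96.4 dBm

−96.4 dBm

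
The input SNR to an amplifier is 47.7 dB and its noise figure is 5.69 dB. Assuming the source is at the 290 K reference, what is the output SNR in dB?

42.01 dB

By definition F = SNR_in/SNR_out, so in dB: SNR_out = SNR_in − NF
SNR_out = 47.7 − 5.69 = 42.01 dB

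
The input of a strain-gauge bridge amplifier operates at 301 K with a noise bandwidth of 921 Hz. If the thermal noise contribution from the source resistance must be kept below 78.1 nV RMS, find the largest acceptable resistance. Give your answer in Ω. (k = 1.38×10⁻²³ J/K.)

399 Ω

Johnson–Nyquist: V_n = √(4kTRB) ⇒ R = V_n² / (4kTB)
4kTB = 4 × 1.38×10⁻²³ × 301 × 9.21×10² = 1.53×10⁻¹⁷
R = (7.81×10⁻⁸)² / 1.53×10⁻¹⁷ = 3.99×10² Ω = 399 Ω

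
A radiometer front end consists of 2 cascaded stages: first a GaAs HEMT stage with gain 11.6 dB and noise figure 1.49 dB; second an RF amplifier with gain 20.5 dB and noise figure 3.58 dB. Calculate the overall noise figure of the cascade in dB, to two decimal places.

Convert to linear (a loss of L dB is a gain of −L dB): F_i = 10^(NF_i/10), G_i = 10^(G_i,dB/10)
  Stage 1: F_1 = 10^(1.49/10) = 1.409, G_1 = 10^(11.6/10) = 14.45
  Stage 2: F_2 = 10^(3.58/10) = 2.280, G_2 = 10^(20.5/10) = 112.2
Friis cascade:
  F = 1.409 + (2.280 − 1)/14.45 = 1.498
NF = 10 log₁₀(1.498) = 1.75 dB

1.75 dB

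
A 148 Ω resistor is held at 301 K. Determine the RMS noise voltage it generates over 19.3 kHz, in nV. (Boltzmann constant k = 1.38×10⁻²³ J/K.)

V_n = √(4kTRB)
4kTRB = 4 × 1.38×10⁻²³ × 301 × 1.48×10² × 1.93×10⁴ = 4.75×10⁻¹⁴ V²
V_n = √(4.75×10⁻¹⁴) = 2.18×10⁻⁷ V = 218 nV

218 nV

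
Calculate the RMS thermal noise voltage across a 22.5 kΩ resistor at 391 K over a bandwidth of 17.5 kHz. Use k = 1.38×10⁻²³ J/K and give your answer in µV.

2.92 µV

V_n = √(4kTRB)
4kTRB = 4 × 1.38×10⁻²³ × 391 × 2.25×10⁴ × 1.75×10⁴ = 8.50×10⁻¹² V²
V_n = √(8.50×10⁻¹²) = 2.92×10⁻⁶ V = 2.92 µV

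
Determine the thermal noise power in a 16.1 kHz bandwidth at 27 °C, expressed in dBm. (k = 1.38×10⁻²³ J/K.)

T = 27 °C + 273.15 = 300.15 K
P_n = kTB = 1.38×10⁻²³ × 300.15 × 1.61×10⁴ = 6.67×10⁻¹⁷ W
In dBm: 10 log₁₀(6.67×10⁻¹⁷ / 10⁻³) = −131.8 dBm

−131.8 dBm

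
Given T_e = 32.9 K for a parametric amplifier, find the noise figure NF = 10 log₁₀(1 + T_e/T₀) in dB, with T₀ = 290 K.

0.467 dB

F = 1 + T_e/T₀ = 1 + 32.9/290 = 1.11345
NF = 10 log₁₀(1.11345) = 0.467 dB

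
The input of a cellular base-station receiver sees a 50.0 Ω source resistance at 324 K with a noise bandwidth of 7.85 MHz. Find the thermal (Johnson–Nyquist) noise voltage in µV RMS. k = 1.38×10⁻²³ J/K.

V_n = √(4kTRB)
4kTRB = 4 × 1.38×10⁻²³ × 324 × 5.00×10¹ × 7.85×10⁶ = 7.02×10⁻¹² V²
V_n = √(7.02×10⁻¹²) = 2.65×10⁻⁶ V = 2.65 µV

2.65 µV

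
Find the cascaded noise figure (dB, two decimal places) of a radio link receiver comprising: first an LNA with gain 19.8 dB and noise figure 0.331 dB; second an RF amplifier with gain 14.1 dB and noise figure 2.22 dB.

Convert to linear (a loss of L dB is a gain of −L dB): F_i = 10^(NF_i/10), G_i = 10^(G_i,dB/10)
  Stage 1: F_1 = 10^(0.331/10) = 1.079, G_1 = 10^(19.8/10) = 95.50
  Stage 2: F_2 = 10^(2.22/10) = 1.667, G_2 = 10^(14.1/10) = 25.70
Friis cascade:
  F = 1.079 + (1.667 − 1)/95.50 = 1.086
NF = 10 log₁₀(1.086) = 0.36 dB

0.36 dB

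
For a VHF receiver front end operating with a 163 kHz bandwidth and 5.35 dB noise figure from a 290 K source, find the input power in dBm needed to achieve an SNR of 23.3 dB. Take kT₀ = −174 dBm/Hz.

Sensitivity = −174 + 10 log₁₀(B) + NF + SNR_min
= −174 + 52.12 + 5.35 + 23.3
= −93.23 dBm → −93.2 dBm

−93.2 dBm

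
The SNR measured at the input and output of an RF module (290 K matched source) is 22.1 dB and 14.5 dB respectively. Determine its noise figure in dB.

7.6 dB

NF (dB) = SNR_in(dB) − SNR_out(dB) when the source is at T₀
NF = 22.1 − 14.5 = 7.6 dB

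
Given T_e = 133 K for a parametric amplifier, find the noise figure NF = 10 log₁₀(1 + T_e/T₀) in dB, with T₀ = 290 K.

1.64 dB

F = 1 + T_e/T₀ = 1 + 133/290 = 1.45862
NF = 10 log₁₀(1.45862) = 1.64 dB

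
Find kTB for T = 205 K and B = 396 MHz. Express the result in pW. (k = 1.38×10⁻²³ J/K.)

1.12 pW

P_n = kTB = 1.38×10⁻²³ × 205 × 3.96×10⁸ = 1.12×10⁻¹² W = 1.12 pW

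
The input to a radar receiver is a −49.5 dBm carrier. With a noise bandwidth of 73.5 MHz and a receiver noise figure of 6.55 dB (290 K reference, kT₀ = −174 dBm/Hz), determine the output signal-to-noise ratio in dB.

39.3 dB

Noise floor: N = −174 + 10 log₁₀(B) + NF
10 log₁₀(7.35×10⁷) = 78.66 dB
N = −174 + 78.66 + 6.55 = −88.79 dBm
SNR = P_sig − N = −49.5 − (−88.79) = 39.29 dB → 39.3 dB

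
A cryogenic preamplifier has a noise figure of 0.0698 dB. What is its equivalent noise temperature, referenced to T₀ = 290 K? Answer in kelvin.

F = 10^(0.0698/10) = 1.0162
T_e = (F − 1)·T₀ = (1.0162 − 1) × 290 = 4.70 K

4.70 K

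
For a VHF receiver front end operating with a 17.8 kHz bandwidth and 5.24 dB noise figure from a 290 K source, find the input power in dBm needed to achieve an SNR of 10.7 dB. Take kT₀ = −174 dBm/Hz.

Sensitivity = −174 + 10 log₁₀(B) + NF + SNR_min
= −174 + 42.5 + 5.24 + 10.7
= −115.56 dBm → −115.6 dBm

−115.6 dBm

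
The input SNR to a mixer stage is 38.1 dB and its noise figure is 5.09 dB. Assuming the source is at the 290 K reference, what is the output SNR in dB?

33.01 dB

By definition F = SNR_in/SNR_out, so in dB: SNR_out = SNR_in − NF
SNR_out = 38.1 − 5.09 = 33.01 dB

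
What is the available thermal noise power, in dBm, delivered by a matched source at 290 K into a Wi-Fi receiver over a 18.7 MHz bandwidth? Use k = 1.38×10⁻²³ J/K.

P_n = kTB = 1.38×10⁻²³ × 290 × 1.87×10⁷ = 7.48×10⁻¹⁴ W
In dBm: 10 log₁₀(7.48×10⁻¹⁴ / 10⁻³) = −101.3 dBm

−101.3 dBm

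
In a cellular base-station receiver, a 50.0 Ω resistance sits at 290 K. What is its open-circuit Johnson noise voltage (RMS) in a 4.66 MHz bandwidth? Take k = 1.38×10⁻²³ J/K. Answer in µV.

V_n = √(4kTRB)
4kTRB = 4 × 1.38×10⁻²³ × 290 × 5.00×10¹ × 4.66×10⁶ = 3.73×10⁻¹² V²
V_n = √(3.73×10⁻¹²) = 1.93×10⁻⁶ V = 1.93 µV

1.93 µV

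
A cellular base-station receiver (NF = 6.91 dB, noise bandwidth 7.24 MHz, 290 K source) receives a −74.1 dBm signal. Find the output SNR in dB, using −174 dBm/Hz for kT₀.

24.4 dB

Noise floor: N = −174 + 10 log₁₀(B) + NF
10 log₁₀(7.24×10⁶) = 68.6 dB
N = −174 + 68.6 + 6.91 = −98.49 dBm
SNR = P_sig − N = −74.1 − (−98.49) = 24.39 dB → 24.4 dB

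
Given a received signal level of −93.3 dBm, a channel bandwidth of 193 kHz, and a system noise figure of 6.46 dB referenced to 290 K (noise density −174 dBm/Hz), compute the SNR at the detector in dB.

21.4 dB

Noise floor: N = −174 + 10 log₁₀(B) + NF
10 log₁₀(1.93×10⁵) = 52.86 dB
N = −174 + 52.86 + 6.46 = −114.68 dBm
SNR = P_sig − N = −93.3 − (−114.68) = 21.38 dB → 21.4 dB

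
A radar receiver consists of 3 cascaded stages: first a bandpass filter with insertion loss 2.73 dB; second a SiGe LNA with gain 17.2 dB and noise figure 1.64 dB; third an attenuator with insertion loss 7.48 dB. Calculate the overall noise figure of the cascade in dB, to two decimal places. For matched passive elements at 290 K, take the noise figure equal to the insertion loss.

4.62 dB

Convert to linear (a loss of L dB is a gain of −L dB): F_i = 10^(NF_i/10), G_i = 10^(G_i,dB/10)
  Stage 1: F_1 = 10^(2.73/10) = 1.875, G_1 = 10^(−2.73/10) = 0.5333
  Stage 2: F_2 = 10^(1.64/10) = 1.459, G_2 = 10^(17.2/10) = 52.48
  Stage 3: F_3 = 10^(7.48/10) = 5.598, G_3 = 10^(−7.48/10) = 0.1786
Friis cascade:
  F = 1.875 + (1.459 − 1)/0.5333 + (5.598 − 1)/27.99 = 2.900
NF = 10 log₁₀(2.900) = 4.62 dB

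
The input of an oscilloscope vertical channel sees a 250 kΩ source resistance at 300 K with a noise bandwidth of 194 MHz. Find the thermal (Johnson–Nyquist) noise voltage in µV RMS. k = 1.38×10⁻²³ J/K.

896 µV

V_n = √(4kTRB)
4kTRB = 4 × 1.38×10⁻²³ × 300 × 2.50×10⁵ × 1.94×10⁸ = 8.03×10⁻⁷ V²
V_n = √(8.03×10⁻⁷) = 8.96×10⁻⁴ V = 896 µV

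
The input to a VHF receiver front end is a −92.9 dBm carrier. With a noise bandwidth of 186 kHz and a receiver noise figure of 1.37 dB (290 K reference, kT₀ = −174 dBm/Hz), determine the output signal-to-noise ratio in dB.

27.0 dB

Noise floor: N = −174 + 10 log₁₀(B) + NF
10 log₁₀(1.86×10⁵) = 52.7 dB
N = −174 + 52.7 + 1.37 = −119.93 dBm
SNR = P_sig − N = −92.9 − (−119.93) = 27.03 dB → 27.0 dB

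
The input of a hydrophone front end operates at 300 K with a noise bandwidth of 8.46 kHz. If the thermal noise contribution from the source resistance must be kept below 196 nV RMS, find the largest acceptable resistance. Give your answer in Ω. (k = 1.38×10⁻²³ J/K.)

Johnson–Nyquist: V_n = √(4kTRB) ⇒ R = V_n² / (4kTB)
4kTB = 4 × 1.38×10⁻²³ × 300 × 8.46×10³ = 1.40×10⁻¹⁶
R = (1.96×10⁻⁷)² / 1.40×10⁻¹⁶ = 2.74×10² Ω = 274 Ω

274 Ω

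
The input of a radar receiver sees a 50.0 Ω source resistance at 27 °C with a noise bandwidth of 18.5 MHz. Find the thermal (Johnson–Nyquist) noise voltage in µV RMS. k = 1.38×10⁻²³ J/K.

3.91 µV

T = 27 °C + 273.15 = 300.15 K
V_n = √(4kTRB)
4kTRB = 4 × 1.38×10⁻²³ × 300.15 × 5.00×10¹ × 1.85×10⁷ = 1.53×10⁻¹¹ V²
V_n = √(1.53×10⁻¹¹) = 3.91×10⁻⁶ V = 3.91 µV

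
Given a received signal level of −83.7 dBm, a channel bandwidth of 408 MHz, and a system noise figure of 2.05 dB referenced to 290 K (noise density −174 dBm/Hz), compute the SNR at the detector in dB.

2.1 dB

Noise floor: N = −174 + 10 log₁₀(B) + NF
10 log₁₀(4.08×10⁸) = 86.11 dB
N = −174 + 86.11 + 2.05 = −85.84 dBm
SNR = P_sig − N = −83.7 − (−85.84) = 2.14 dB → 2.1 dB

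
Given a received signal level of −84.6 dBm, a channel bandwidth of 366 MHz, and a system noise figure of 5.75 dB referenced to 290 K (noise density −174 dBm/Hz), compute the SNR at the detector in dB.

Noise floor: N = −174 + 10 log₁₀(B) + NF
10 log₁₀(3.66×10⁸) = 85.63 dB
N = −174 + 85.63 + 5.75 = −82.62 dBm
SNR = P_sig − N = −84.6 − (−82.62) = −1.98 dB → −2.0 dB

−2.0 dB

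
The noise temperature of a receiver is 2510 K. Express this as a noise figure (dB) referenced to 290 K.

F = 1 + T_e/T₀ = 1 + 2510/290 = 9.65517
NF = 10 log₁₀(9.65517) = 9.85 dB

9.85 dB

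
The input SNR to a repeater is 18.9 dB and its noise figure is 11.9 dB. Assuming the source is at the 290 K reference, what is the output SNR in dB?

By definition F = SNR_in/SNR_out, so in dB: SNR_out = SNR_in − NF
SNR_out = 18.9 − 11.9 = 7.0 dB

7.0 dB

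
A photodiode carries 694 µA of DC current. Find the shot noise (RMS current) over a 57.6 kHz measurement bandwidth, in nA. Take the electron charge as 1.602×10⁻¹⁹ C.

3.58 nA

I_n = √(2qI·B)
2qI·B = 2 × 1.602×10⁻¹⁹ × 6.94×10⁻⁴ × 5.76×10⁴ = 1.28×10⁻¹⁷ A²
I_n = √(1.28×10⁻¹⁷) = 3.58×10⁻⁹ A = 3.58 nA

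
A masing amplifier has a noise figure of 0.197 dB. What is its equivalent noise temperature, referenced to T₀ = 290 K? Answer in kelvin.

13.5 K

F = 10^(0.197/10) = 1.04641
T_e = (F − 1)·T₀ = (1.04641 − 1) × 290 = 13.5 K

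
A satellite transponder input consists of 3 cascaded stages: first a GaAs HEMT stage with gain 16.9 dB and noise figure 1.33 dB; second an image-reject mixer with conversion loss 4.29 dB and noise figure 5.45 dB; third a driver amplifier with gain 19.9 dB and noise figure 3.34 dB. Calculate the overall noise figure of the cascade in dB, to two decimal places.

Convert to linear (a loss of L dB is a gain of −L dB): F_i = 10^(NF_i/10), G_i = 10^(G_i,dB/10)
  Stage 1: F_1 = 10^(1.33/10) = 1.358, G_1 = 10^(16.9/10) = 48.98
  Stage 2: F_2 = 10^(5.45/10) = 3.508, G_2 = 10^(−4.29/10) = 0.3724
  Stage 3: F_3 = 10^(3.34/10) = 2.158, G_3 = 10^(19.9/10) = 97.72
Friis cascade:
  F = 1.358 + (3.508 − 1)/48.98 + (2.158 − 1)/18.24 = 1.473
NF = 10 log₁₀(1.473) = 1.68 dB

1.68 dB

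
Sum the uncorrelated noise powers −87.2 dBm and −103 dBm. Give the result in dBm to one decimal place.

−87.1 dBm

Convert to linear, add, convert back:
P₁ = 1.91×10⁻¹² W, P₂ = 5.01×10⁻¹⁴ W
P_tot = 1.96×10⁻¹² W → 10 log₁₀(P_tot / 10⁻³) = −87.1 dBm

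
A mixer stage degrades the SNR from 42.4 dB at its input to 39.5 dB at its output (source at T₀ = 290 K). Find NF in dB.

NF (dB) = SNR_in(dB) − SNR_out(dB) when the source is at T₀
NF = 42.4 − 39.5 = 2.9 dB

2.9 dB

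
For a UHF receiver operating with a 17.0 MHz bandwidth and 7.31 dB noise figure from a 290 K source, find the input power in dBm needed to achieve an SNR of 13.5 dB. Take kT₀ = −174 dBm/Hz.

Sensitivity = −174 + 10 log₁₀(B) + NF + SNR_min
= −174 + 72.3 + 7.31 + 13.5
= −80.89 dBm → −80.9 dBm

−80.9 dBm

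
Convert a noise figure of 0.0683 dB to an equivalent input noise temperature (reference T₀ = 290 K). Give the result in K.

F = 10^(0.0683/10) = 1.01585
T_e = (F − 1)·T₀ = (1.01585 − 1) × 290 = 4.60 K

4.60 K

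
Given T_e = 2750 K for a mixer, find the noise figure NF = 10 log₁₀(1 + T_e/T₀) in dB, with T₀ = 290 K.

F = 1 + T_e/T₀ = 1 + 2750/290 = 10.4828
NF = 10 log₁₀(10.4828) = 10.20 dB

10.20 dB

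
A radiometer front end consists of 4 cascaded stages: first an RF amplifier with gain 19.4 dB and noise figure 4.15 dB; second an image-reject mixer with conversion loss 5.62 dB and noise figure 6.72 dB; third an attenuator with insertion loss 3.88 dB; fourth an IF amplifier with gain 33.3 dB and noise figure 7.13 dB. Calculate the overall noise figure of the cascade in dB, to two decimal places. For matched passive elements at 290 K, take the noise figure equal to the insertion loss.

Convert to linear (a loss of L dB is a gain of −L dB): F_i = 10^(NF_i/10), G_i = 10^(G_i,dB/10)
  Stage 1: F_1 = 10^(4.15/10) = 2.600, G_1 = 10^(19.4/10) = 87.10
  Stage 2: F_2 = 10^(6.72/10) = 4.699, G_2 = 10^(−5.62/10) = 0.2742
  Stage 3: F_3 = 10^(3.88/10) = 2.443, G_3 = 10^(−3.88/10) = 0.4093
  Stage 4: F_4 = 10^(7.13/10) = 5.164, G_4 = 10^(33.3/10) = 2138
Friis cascade:
  F = 2.600 + (4.699 − 1)/87.10 + (2.443 − 1)/23.88 + (5.164 − 1)/9.772 = 3.129
NF = 10 log₁₀(3.129) = 4.95 dB

4.95 dB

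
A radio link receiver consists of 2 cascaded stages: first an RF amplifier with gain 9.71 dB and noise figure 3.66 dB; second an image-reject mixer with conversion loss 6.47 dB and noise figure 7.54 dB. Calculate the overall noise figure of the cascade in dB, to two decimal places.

Convert to linear (a loss of L dB is a gain of −L dB): F_i = 10^(NF_i/10), G_i = 10^(G_i,dB/10)
  Stage 1: F_1 = 10^(3.66/10) = 2.323, G_1 = 10^(9.71/10) = 9.354
  Stage 2: F_2 = 10^(7.54/10) = 5.675, G_2 = 10^(−6.47/10) = 0.2254
Friis cascade:
  F = 2.323 + (5.675 − 1)/9.354 = 2.823
NF = 10 log₁₀(2.823) = 4.51 dB

4.51 dB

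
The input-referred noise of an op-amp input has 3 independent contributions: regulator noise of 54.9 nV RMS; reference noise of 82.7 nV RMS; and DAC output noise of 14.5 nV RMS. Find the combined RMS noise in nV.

Uncorrelated sources add in power (mean-square): V_tot = √(ΣV_i²)
V_tot = √[(5.49×10⁻⁸)² + (8.27×10⁻⁸)² + (1.45×10⁻⁸)²] = 1.00×10⁻⁷ V = 100 nV

100 nV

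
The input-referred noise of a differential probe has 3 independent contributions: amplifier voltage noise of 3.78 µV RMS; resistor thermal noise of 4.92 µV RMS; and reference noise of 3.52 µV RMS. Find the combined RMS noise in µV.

Uncorrelated sources add in power (mean-square): V_tot = √(ΣV_i²)
V_tot = √[(3.78×10⁻⁶)² + (4.92×10⁻⁶)² + (3.52×10⁻⁶)²] = 7.13×10⁻⁶ V = 7.13 µV

7.13 µV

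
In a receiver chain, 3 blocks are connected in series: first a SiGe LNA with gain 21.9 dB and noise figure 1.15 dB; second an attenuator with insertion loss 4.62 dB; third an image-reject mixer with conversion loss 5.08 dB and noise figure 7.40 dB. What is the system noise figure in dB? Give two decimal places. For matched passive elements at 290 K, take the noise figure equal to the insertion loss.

1.46 dB

Convert to linear (a loss of L dB is a gain of −L dB): F_i = 10^(NF_i/10), G_i = 10^(G_i,dB/10)
  Stage 1: F_1 = 10^(1.15/10) = 1.303, G_1 = 10^(21.9/10) = 154.9
  Stage 2: F_2 = 10^(4.62/10) = 2.897, G_2 = 10^(−4.62/10) = 0.3451
  Stage 3: F_3 = 10^(7.40/10) = 5.495, G_3 = 10^(−5.08/10) = 0.3105
Friis cascade:
  F = 1.303 + (2.897 − 1)/154.9 + (5.495 − 1)/53.46 = 1.400
NF = 10 log₁₀(1.400) = 1.46 dB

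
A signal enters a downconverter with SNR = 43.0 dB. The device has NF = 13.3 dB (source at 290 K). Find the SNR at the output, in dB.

By definition F = SNR_in/SNR_out, so in dB: SNR_out = SNR_in − NF
SNR_out = 43.0 − 13.3 = 29.7 dB

29.7 dB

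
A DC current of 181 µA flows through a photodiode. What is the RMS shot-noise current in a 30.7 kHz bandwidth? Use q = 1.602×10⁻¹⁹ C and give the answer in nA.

I_n = √(2qI·B)
2qI·B = 2 × 1.602×10⁻¹⁹ × 1.81×10⁻⁴ × 3.07×10⁴ = 1.78×10⁻¹⁸ A²
I_n = √(1.78×10⁻¹⁸) = 1.33×10⁻⁹ A = 1.33 nA

1.33 nA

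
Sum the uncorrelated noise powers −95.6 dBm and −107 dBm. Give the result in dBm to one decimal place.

Convert to linear, add, convert back:
P₁ = 2.75×10⁻¹³ W, P₂ = 2.00×10⁻¹⁴ W
P_tot = 2.95×10⁻¹³ W → 10 log₁₀(P_tot / 10⁻³) = −95.3 dBm

−95.3 dBm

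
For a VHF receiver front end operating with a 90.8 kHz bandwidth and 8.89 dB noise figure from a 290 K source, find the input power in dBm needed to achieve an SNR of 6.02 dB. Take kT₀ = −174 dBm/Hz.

−109.5 dBm

Sensitivity = −174 + 10 log₁₀(B) + NF + SNR_min
= −174 + 49.58 + 8.89 + 6.02
= −109.51 dBm → −109.5 dBm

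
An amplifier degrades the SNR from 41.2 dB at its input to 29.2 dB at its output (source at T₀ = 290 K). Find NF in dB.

12.0 dB

NF (dB) = SNR_in(dB) − SNR_out(dB) when the source is at T₀
NF = 41.2 − 29.2 = 12.0 dB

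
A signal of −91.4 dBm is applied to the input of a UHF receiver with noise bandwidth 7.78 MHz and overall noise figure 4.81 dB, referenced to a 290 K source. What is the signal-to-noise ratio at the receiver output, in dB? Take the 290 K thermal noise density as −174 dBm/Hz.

Noise floor: N = −174 + 10 log₁₀(B) + NF
10 log₁₀(7.78×10⁶) = 68.91 dB
N = −174 + 68.91 + 4.81 = −100.28 dBm
SNR = P_sig − N = −91.4 − (−100.28) = 8.88 dB → 8.9 dB

8.9 dB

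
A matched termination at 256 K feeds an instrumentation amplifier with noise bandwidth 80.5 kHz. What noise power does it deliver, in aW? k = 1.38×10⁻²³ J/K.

284 aW

P_n = kTB = 1.38×10⁻²³ × 256 × 8.05×10⁴ = 2.84×10⁻¹⁶ W = 284 aW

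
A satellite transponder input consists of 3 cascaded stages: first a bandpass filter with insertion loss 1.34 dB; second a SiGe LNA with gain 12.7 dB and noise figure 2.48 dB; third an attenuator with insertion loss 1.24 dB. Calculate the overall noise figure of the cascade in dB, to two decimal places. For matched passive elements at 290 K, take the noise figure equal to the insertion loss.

3.86 dB

Convert to linear (a loss of L dB is a gain of −L dB): F_i = 10^(NF_i/10), G_i = 10^(G_i,dB/10)
  Stage 1: F_1 = 10^(1.34/10) = 1.361, G_1 = 10^(−1.34/10) = 0.7345
  Stage 2: F_2 = 10^(2.48/10) = 1.770, G_2 = 10^(12.7/10) = 18.62
  Stage 3: F_3 = 10^(1.24/10) = 1.330, G_3 = 10^(−1.24/10) = 0.7516
Friis cascade:
  F = 1.361 + (1.770 − 1)/0.7345 + (1.330 − 1)/13.68 = 2.434
NF = 10 log₁₀(2.434) = 3.86 dB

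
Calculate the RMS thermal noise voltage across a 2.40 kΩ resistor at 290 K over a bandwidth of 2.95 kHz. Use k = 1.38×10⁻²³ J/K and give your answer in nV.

337 nV

V_n = √(4kTRB)
4kTRB = 4 × 1.38×10⁻²³ × 290 × 2.40×10³ × 2.95×10³ = 1.13×10⁻¹³ V²
V_n = √(1.13×10⁻¹³) = 3.37×10⁻⁷ V = 337 nV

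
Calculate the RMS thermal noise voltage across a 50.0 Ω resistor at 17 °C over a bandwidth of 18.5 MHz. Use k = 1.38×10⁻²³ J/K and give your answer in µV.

T = 17 °C + 273.15 = 290.15 K
V_n = √(4kTRB)
4kTRB = 4 × 1.38×10⁻²³ × 290.15 × 5.00×10¹ × 1.85×10⁷ = 1.48×10⁻¹¹ V²
V_n = √(1.48×10⁻¹¹) = 3.85×10⁻⁶ V = 3.85 µV

3.85 µV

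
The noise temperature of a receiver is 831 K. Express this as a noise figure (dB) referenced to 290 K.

5.87 dB

F = 1 + T_e/T₀ = 1 + 831/290 = 3.86552
NF = 10 log₁₀(3.86552) = 5.87 dB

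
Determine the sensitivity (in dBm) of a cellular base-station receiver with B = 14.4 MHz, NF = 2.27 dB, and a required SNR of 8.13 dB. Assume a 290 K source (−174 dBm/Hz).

Sensitivity = −174 + 10 log₁₀(B) + NF + SNR_min
= −174 + 71.58 + 2.27 + 8.13
= −92.02 dBm → −92.0 dBm

−92.0 dBm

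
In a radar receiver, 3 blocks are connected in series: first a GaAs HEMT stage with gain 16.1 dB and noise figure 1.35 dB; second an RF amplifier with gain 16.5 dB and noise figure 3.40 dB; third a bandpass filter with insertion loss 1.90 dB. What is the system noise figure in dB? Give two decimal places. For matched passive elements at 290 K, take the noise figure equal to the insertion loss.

1.44 dB

Convert to linear (a loss of L dB is a gain of −L dB): F_i = 10^(NF_i/10), G_i = 10^(G_i,dB/10)
  Stage 1: F_1 = 10^(1.35/10) = 1.365, G_1 = 10^(16.1/10) = 40.74
  Stage 2: F_2 = 10^(3.40/10) = 2.188, G_2 = 10^(16.5/10) = 44.67
  Stage 3: F_3 = 10^(1.90/10) = 1.549, G_3 = 10^(−1.90/10) = 0.6457
Friis cascade:
  F = 1.365 + (2.188 − 1)/40.74 + (1.549 − 1)/1820 = 1.394
NF = 10 log₁₀(1.394) = 1.44 dB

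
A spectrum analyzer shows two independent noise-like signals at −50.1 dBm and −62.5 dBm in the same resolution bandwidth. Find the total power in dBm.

−49.9 dBm

Convert to linear, add, convert back:
P₁ = 9.77×10⁻⁹ W, P₂ = 5.62×10⁻¹⁰ W
P_tot = 1.03×10⁻⁸ W → 10 log₁₀(P_tot / 10⁻³) = −49.9 dBm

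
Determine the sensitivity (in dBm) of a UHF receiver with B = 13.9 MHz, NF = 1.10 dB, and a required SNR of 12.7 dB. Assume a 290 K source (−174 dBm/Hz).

−88.8 dBm

Sensitivity = −174 + 10 log₁₀(B) + NF + SNR_min
= −174 + 71.43 + 1.10 + 12.7
= −88.77 dBm → −88.8 dBm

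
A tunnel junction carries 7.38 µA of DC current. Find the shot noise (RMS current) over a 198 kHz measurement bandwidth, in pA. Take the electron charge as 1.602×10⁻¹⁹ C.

684 pA

I_n = √(2qI·B)
2qI·B = 2 × 1.602×10⁻¹⁹ × 7.38×10⁻⁶ × 1.98×10⁵ = 4.68×10⁻¹⁹ A²
I_n = √(4.68×10⁻¹⁹) = 6.84×10⁻¹⁰ A = 684 pA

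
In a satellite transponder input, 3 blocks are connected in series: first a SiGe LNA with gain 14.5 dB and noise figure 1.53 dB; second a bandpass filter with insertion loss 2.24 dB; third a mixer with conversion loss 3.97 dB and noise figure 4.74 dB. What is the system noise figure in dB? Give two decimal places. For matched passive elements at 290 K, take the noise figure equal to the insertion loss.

1.94 dB

Convert to linear (a loss of L dB is a gain of −L dB): F_i = 10^(NF_i/10), G_i = 10^(G_i,dB/10)
  Stage 1: F_1 = 10^(1.53/10) = 1.422, G_1 = 10^(14.5/10) = 28.18
  Stage 2: F_2 = 10^(2.24/10) = 1.675, G_2 = 10^(−2.24/10) = 0.5970
  Stage 3: F_3 = 10^(4.74/10) = 2.979, G_3 = 10^(−3.97/10) = 0.4009
Friis cascade:
  F = 1.422 + (1.675 − 1)/28.18 + (2.979 − 1)/16.83 = 1.564
NF = 10 log₁₀(1.564) = 1.94 dB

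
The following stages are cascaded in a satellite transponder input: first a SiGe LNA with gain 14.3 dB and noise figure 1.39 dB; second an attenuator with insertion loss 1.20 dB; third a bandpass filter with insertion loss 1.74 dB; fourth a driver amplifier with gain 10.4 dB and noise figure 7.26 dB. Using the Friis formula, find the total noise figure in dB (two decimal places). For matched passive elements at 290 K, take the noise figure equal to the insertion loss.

2.38 dB

Convert to linear (a loss of L dB is a gain of −L dB): F_i = 10^(NF_i/10), G_i = 10^(G_i,dB/10)
  Stage 1: F_1 = 10^(1.39/10) = 1.377, G_1 = 10^(14.3/10) = 26.92
  Stage 2: F_2 = 10^(1.20/10) = 1.318, G_2 = 10^(−1.20/10) = 0.7586
  Stage 3: F_3 = 10^(1.74/10) = 1.493, G_3 = 10^(−1.74/10) = 0.6699
  Stage 4: F_4 = 10^(7.26/10) = 5.321, G_4 = 10^(10.4/10) = 10.96
Friis cascade:
  F = 1.377 + (1.318 − 1)/26.92 + (1.493 − 1)/20.42 + (5.321 − 1)/13.68 = 1.729
NF = 10 log₁₀(1.729) = 2.38 dB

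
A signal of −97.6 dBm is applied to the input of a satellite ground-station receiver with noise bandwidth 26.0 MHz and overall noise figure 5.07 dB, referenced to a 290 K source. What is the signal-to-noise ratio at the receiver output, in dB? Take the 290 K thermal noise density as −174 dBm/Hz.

−2.8 dB

Noise floor: N = −174 + 10 log₁₀(B) + NF
10 log₁₀(2.60×10⁷) = 74.15 dB
N = −174 + 74.15 + 5.07 = −94.78 dBm
SNR = P_sig − N = −97.6 − (−94.78) = −2.82 dB → −2.8 dB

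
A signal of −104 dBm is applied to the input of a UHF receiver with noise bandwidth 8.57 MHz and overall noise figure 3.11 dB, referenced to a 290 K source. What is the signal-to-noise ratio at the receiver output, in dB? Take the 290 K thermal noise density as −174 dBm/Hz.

−2.4 dB

Noise floor: N = −174 + 10 log₁₀(B) + NF
10 log₁₀(8.57×10⁶) = 69.33 dB
N = −174 + 69.33 + 3.11 = −101.56 dBm
SNR = P_sig − N = −104 − (−101.56) = −2.44 dB → −2.4 dB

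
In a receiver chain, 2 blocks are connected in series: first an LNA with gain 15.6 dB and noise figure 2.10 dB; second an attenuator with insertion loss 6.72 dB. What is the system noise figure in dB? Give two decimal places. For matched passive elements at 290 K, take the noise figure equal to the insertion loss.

Convert to linear (a loss of L dB is a gain of −L dB): F_i = 10^(NF_i/10), G_i = 10^(G_i,dB/10)
  Stage 1: F_1 = 10^(2.10/10) = 1.622, G_1 = 10^(15.6/10) = 36.31
  Stage 2: F_2 = 10^(6.72/10) = 4.699, G_2 = 10^(−6.72/10) = 0.2128
Friis cascade:
  F = 1.622 + (4.699 − 1)/36.31 = 1.724
NF = 10 log₁₀(1.724) = 2.36 dB

2.36 dB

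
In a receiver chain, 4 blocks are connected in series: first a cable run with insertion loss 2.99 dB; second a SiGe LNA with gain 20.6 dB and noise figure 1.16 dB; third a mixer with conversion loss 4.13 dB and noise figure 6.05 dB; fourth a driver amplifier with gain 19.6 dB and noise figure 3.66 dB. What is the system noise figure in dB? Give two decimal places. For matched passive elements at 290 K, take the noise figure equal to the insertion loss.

4.33 dB

Convert to linear (a loss of L dB is a gain of −L dB): F_i = 10^(NF_i/10), G_i = 10^(G_i,dB/10)
  Stage 1: F_1 = 10^(2.99/10) = 1.991, G_1 = 10^(−2.99/10) = 0.5023
  Stage 2: F_2 = 10^(1.16/10) = 1.306, G_2 = 10^(20.6/10) = 114.8
  Stage 3: F_3 = 10^(6.05/10) = 4.027, G_3 = 10^(−4.13/10) = 0.3864
  Stage 4: F_4 = 10^(3.66/10) = 2.323, G_4 = 10^(19.6/10) = 91.20
Friis cascade:
  F = 1.991 + (1.306 − 1)/0.5023 + (4.027 − 1)/57.68 + (2.323 − 1)/22.28 = 2.712
NF = 10 log₁₀(2.712) = 4.33 dB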